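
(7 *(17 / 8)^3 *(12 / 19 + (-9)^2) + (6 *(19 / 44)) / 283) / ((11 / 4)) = 166049070081 / 83278976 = 1993.89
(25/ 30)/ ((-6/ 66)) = -55/ 6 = -9.17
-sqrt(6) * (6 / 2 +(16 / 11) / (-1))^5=-1419857 * sqrt(6) / 161051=-21.60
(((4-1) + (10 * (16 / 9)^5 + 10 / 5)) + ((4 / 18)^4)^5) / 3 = 2219713324568072390821 / 36472996377170786403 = 60.86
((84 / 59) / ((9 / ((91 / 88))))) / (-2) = -637 / 7788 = -0.08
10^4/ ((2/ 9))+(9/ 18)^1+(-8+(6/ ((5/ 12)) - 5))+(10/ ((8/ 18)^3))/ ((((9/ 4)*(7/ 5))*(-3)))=12597157/ 280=44989.85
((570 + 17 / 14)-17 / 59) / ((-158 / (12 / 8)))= -1414755 / 261016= -5.42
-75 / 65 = -15 / 13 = -1.15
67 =67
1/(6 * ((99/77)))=7/54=0.13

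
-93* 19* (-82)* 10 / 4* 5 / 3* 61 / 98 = 36827225 / 98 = 375788.01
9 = 9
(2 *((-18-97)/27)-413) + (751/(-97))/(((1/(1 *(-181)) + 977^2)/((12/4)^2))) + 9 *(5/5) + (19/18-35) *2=-72458894652703/150827990004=-480.41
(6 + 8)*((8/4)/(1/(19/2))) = 266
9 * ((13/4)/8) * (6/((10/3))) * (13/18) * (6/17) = 1.68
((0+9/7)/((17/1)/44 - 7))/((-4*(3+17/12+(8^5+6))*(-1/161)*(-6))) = 1518/38154077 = 0.00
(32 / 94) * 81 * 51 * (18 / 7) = 1189728 / 329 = 3616.19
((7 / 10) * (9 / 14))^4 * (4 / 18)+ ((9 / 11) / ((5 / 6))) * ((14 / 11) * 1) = 12184209 / 9680000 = 1.26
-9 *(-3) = 27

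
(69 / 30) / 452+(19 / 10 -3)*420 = -2088217 / 4520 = -461.99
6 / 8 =3 / 4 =0.75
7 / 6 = 1.17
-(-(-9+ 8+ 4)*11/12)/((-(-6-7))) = 11/52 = 0.21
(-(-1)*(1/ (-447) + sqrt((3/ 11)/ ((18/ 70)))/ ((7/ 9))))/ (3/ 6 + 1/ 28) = -28/ 6705 + 4*sqrt(1155)/ 55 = 2.47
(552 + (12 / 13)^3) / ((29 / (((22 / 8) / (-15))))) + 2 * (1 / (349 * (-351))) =-10490354528 / 3001837995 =-3.49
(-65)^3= -274625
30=30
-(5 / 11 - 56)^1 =611 / 11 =55.55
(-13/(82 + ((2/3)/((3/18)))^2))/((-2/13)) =169/196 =0.86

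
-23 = -23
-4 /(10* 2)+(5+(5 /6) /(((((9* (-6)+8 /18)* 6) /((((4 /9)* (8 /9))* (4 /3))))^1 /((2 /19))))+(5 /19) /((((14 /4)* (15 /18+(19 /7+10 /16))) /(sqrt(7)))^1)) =240* sqrt(7) /13319+26703928 /5563485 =4.85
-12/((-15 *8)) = 1/10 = 0.10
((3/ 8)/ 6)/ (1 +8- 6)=1/ 48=0.02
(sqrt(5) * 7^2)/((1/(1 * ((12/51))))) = 25.78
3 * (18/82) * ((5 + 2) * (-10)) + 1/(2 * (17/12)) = -31884/697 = -45.74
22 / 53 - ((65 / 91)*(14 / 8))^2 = -973 / 848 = -1.15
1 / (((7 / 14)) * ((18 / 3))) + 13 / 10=49 / 30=1.63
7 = 7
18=18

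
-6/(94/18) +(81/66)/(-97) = -116505/100298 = -1.16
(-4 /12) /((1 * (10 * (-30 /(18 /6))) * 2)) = 1 /600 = 0.00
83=83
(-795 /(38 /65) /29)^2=2670305625 /1214404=2198.86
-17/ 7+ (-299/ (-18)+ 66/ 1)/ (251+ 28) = -74965/ 35154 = -2.13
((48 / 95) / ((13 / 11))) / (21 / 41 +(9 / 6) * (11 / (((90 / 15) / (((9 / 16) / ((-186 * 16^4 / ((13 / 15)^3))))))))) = 1266636187238400 / 1517470630908791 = 0.83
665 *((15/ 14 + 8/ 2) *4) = 13490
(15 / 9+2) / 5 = 11 / 15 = 0.73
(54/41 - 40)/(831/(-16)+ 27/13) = 329888/425211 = 0.78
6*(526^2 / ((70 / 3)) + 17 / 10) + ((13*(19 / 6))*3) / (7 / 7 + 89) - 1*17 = 17927237 / 252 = 71139.83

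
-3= -3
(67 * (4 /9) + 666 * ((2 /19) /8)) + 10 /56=185389 /4788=38.72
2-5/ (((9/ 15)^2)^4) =-1940003/ 6561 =-295.69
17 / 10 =1.70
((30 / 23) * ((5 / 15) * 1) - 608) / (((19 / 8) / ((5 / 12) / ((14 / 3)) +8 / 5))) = -6609702 / 15295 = -432.15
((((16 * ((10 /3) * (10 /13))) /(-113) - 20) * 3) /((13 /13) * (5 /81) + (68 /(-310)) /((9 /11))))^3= 25938252.90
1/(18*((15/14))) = 7/135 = 0.05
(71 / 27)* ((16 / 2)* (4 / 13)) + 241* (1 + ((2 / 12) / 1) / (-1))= 145529 / 702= 207.31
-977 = -977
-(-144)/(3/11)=528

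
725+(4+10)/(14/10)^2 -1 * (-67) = 5594/7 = 799.14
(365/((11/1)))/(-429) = -365/4719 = -0.08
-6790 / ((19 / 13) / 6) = -27874.74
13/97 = 0.13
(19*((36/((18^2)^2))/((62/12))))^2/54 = 361/12257155224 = 0.00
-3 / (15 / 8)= -8 / 5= -1.60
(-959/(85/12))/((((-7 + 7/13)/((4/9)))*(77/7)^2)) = 7124/92565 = 0.08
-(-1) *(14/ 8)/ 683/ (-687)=-7/ 1876884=-0.00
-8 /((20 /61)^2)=-3721 /50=-74.42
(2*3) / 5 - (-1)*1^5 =11 / 5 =2.20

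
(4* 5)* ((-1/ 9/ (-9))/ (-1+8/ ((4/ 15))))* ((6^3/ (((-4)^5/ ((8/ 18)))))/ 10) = -1/ 12528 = -0.00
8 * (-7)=-56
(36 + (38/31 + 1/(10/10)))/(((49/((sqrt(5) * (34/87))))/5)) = 67150 * sqrt(5)/44051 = 3.41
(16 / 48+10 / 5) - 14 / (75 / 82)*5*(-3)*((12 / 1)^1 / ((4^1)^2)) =2618 / 15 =174.53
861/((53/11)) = 178.70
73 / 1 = 73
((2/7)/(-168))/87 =-1/51156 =-0.00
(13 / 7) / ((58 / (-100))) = -650 / 203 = -3.20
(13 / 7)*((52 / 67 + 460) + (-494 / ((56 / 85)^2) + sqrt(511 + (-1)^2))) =-925069977 / 735392 + 208*sqrt(2) / 7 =-1215.91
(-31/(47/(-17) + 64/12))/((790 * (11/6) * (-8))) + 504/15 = 153004359/4553560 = 33.60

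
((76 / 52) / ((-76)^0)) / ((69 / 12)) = 76 / 299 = 0.25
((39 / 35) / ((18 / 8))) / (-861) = -52 / 90405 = -0.00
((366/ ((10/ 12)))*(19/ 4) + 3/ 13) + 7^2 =138803/ 65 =2135.43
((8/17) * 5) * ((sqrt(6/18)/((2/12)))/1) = 8.15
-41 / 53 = -0.77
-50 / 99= -0.51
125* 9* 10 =11250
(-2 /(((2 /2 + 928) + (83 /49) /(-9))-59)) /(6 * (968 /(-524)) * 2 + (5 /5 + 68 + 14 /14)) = -57771 /1201778071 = -0.00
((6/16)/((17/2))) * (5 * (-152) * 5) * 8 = -22800/17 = -1341.18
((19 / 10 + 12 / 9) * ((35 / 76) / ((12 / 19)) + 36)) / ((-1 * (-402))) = 0.30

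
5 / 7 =0.71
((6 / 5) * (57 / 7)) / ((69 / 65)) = 1482 / 161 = 9.20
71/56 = 1.27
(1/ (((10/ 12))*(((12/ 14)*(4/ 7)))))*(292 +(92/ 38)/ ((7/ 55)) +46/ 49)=72609/ 95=764.31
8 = 8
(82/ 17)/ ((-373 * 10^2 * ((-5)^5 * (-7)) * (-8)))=41/ 55483750000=0.00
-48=-48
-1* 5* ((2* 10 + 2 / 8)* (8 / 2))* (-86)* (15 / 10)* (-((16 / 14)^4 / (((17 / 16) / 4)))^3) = -941162250127886254080 / 68002244018513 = -13840164.60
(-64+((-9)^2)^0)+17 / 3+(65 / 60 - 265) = -1285 / 4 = -321.25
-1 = -1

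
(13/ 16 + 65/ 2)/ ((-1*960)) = -533/ 15360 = -0.03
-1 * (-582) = 582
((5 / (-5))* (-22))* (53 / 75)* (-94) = -109604 / 75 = -1461.39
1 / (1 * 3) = 1 / 3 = 0.33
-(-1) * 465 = 465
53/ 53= 1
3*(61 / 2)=91.50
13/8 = 1.62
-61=-61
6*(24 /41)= 144 /41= 3.51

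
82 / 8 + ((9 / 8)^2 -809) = -51039 / 64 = -797.48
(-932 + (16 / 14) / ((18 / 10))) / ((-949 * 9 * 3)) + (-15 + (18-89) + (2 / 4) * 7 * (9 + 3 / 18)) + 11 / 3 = -324229345 / 6456996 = -50.21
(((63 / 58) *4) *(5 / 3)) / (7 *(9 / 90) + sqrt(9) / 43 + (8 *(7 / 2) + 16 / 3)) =0.21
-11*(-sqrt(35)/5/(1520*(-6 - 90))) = -11*sqrt(35)/729600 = -0.00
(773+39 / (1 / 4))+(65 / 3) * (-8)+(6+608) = 4109 / 3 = 1369.67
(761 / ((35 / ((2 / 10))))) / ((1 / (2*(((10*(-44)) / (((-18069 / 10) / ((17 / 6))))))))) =2276912 / 379449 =6.00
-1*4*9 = -36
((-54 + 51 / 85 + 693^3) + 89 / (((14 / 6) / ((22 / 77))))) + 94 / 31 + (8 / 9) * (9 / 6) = 7583133242306 / 22785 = 332812518.86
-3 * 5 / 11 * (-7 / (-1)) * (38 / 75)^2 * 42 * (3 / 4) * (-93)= 9870462 / 1375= 7178.52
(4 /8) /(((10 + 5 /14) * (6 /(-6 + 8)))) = 0.02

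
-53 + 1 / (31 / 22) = -52.29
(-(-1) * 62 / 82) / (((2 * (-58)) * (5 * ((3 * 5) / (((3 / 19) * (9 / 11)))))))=-279 / 24850100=-0.00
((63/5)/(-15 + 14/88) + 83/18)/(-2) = -221099/117540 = -1.88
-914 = -914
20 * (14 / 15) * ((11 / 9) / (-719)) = -616 / 19413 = -0.03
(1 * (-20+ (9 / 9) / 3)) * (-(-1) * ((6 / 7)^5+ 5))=-107.43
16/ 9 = 1.78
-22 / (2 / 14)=-154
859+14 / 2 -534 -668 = -336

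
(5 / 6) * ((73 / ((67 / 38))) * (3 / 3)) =6935 / 201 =34.50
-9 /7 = -1.29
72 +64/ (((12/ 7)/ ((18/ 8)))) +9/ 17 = 2661/ 17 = 156.53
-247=-247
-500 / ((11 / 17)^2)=-144500 / 121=-1194.21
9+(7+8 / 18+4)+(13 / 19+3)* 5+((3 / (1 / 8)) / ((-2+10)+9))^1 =117086 / 2907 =40.28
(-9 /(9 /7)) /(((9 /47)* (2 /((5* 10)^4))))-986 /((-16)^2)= -131600004437 /1152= -114236114.96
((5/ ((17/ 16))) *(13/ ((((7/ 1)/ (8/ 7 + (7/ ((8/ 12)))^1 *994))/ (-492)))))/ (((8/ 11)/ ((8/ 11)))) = -37386922560/ 833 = -44882259.98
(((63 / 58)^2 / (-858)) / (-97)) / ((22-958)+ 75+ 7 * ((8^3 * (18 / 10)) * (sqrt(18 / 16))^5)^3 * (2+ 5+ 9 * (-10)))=40359375 / 4001935539537220677009447143726984-4558098908207250 * sqrt(2) / 500241942442152584626180892965873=-0.00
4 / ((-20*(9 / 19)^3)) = -6859 / 3645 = -1.88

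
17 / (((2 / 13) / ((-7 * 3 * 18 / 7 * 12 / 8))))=-17901 / 2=-8950.50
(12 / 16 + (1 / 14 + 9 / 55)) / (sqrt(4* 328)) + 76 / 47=37* sqrt(82) / 12320 + 76 / 47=1.64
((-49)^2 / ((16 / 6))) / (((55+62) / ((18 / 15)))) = 2401 / 260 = 9.23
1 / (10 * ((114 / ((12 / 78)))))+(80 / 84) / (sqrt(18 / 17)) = 1 / 7410+10 * sqrt(34) / 63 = 0.93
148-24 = 124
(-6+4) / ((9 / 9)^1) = -2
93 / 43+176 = 7661 / 43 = 178.16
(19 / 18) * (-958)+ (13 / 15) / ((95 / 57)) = -227408 / 225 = -1010.70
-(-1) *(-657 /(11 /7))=-4599 /11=-418.09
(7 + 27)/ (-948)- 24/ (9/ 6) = -7601/ 474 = -16.04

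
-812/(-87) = 28/3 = 9.33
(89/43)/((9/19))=1691/387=4.37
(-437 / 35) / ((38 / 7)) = -23 / 10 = -2.30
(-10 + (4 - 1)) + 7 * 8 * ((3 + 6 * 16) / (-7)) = -799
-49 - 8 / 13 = -645 / 13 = -49.62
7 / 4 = 1.75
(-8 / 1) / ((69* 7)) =-8 / 483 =-0.02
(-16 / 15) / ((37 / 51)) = -272 / 185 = -1.47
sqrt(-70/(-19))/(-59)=-sqrt(1330)/1121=-0.03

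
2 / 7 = 0.29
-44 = -44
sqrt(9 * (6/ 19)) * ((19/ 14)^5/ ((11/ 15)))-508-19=-527 + 5864445 * sqrt(114)/ 5916064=-516.42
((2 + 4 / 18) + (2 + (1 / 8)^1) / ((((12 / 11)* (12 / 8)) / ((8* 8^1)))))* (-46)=-11776 / 3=-3925.33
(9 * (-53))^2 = 227529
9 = 9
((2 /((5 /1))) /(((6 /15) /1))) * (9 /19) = 9 /19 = 0.47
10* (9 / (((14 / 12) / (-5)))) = -2700 / 7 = -385.71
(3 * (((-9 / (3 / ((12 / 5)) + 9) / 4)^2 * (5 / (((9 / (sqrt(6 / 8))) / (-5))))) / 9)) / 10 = -15 * sqrt(3) / 6724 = -0.00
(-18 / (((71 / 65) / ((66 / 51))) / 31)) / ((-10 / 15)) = 991.64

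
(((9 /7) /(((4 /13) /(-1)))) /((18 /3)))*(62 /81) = -403 /756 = -0.53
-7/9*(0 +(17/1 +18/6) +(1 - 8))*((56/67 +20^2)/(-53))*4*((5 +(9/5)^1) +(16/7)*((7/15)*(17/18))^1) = 1144829504/479385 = 2388.12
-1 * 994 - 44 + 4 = -1034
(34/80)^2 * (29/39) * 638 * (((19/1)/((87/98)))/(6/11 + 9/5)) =944128031/1207440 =781.93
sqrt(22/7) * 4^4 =256 * sqrt(154)/7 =453.84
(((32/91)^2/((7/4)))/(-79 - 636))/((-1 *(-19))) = -4096/787481695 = -0.00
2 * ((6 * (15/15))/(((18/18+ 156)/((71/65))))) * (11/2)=4686/10205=0.46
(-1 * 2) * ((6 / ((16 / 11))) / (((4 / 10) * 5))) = -33 / 8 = -4.12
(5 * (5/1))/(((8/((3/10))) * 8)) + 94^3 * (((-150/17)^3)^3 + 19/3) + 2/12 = -4087096138151604718067656897/15179248191616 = -269255505052552.13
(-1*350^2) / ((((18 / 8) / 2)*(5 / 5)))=-980000 / 9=-108888.89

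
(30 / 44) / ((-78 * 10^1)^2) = 1 / 892320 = 0.00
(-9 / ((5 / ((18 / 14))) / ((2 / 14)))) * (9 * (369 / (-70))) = 269001 / 17150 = 15.69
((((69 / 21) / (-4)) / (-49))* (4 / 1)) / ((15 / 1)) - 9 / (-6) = 15481 / 10290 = 1.50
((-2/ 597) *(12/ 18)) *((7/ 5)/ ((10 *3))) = -14/ 134325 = -0.00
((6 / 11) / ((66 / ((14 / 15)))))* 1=14 / 1815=0.01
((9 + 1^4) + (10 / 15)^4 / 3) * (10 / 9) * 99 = 269060 / 243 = 1107.24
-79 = -79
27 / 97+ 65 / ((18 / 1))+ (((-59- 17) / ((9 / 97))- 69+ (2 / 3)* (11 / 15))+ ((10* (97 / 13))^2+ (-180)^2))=54712212197 / 1475370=37083.72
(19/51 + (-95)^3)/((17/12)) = -174904424/289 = -605205.62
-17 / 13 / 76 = -17 / 988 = -0.02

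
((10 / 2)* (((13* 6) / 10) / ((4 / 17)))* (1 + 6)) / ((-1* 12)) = -1547 / 16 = -96.69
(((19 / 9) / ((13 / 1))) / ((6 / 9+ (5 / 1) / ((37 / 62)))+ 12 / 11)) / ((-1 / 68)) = -7733 / 7098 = -1.09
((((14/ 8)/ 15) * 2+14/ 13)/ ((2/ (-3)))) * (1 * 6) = -1533/ 130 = -11.79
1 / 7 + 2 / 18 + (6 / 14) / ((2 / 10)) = 151 / 63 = 2.40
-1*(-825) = 825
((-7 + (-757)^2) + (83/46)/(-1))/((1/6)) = 3438241.17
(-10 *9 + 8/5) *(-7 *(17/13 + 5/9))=51884/45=1152.98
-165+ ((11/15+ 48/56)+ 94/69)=-130448/805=-162.05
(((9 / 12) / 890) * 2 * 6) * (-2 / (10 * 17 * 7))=-9 / 529550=-0.00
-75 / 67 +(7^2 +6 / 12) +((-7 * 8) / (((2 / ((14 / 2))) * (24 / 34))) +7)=-222.29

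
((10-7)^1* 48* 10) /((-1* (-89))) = 1440 /89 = 16.18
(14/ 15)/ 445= 14/ 6675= 0.00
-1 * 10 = -10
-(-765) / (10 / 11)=1683 / 2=841.50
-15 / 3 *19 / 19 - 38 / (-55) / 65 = -17837 / 3575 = -4.99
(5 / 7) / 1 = 5 / 7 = 0.71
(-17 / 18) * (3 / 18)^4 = -17 / 23328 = -0.00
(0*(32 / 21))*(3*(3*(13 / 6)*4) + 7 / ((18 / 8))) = 0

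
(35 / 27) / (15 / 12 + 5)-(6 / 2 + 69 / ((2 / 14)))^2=-31886432 / 135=-236195.79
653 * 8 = 5224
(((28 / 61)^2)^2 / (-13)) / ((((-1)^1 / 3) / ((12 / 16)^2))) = 1037232 / 179995933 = 0.01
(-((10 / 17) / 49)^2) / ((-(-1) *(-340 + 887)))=-0.00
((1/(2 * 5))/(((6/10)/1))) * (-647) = -647/6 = -107.83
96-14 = 82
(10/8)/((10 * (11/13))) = 13/88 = 0.15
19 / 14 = 1.36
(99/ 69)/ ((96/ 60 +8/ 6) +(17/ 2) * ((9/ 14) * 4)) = 3465/ 59869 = 0.06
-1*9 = -9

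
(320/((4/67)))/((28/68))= 91120/7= 13017.14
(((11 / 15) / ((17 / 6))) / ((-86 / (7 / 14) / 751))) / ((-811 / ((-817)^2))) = 128235503 / 137870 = 930.12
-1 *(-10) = 10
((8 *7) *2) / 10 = 56 / 5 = 11.20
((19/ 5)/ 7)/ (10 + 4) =19/ 490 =0.04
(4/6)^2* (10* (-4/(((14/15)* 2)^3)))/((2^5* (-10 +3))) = 0.01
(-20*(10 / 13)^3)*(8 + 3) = -220000 / 2197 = -100.14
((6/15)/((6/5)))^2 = 1/9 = 0.11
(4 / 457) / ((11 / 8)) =32 / 5027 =0.01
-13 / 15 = -0.87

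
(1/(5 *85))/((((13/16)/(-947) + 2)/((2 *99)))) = 1000032/4291225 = 0.23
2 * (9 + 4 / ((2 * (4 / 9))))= 27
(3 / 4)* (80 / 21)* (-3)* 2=-120 / 7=-17.14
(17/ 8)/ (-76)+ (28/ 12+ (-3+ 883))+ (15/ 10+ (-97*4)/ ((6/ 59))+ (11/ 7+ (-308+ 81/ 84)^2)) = 2721230277/ 29792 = 91340.97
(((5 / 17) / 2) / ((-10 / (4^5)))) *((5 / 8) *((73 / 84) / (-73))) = 40 / 357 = 0.11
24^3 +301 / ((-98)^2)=18966571 / 1372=13824.03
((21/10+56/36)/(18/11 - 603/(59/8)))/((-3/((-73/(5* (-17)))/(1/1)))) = 15587033/1193445900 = 0.01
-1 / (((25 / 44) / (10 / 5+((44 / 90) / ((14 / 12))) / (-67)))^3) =-235049609033321984 / 5440168248046875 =-43.21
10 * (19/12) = 95/6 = 15.83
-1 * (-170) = 170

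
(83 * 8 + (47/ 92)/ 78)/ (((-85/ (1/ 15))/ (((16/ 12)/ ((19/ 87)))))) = -138182419/ 43459650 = -3.18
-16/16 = -1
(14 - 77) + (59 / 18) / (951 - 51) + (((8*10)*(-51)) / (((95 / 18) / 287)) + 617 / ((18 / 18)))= -68119864879 / 307800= -221312.10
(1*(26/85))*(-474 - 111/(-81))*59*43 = -841741082/2295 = -366771.71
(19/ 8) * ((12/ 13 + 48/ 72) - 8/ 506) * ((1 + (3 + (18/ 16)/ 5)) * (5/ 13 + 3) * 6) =29507/ 92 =320.73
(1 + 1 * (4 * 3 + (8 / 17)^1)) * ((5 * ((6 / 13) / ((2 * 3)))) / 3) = 1145 / 663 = 1.73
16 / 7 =2.29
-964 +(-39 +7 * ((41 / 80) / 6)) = -481153 / 480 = -1002.40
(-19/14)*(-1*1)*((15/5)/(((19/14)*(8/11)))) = 33/8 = 4.12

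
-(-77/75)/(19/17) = 1309/1425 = 0.92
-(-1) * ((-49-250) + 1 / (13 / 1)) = -3886 / 13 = -298.92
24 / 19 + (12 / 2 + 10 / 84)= 5891 / 798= 7.38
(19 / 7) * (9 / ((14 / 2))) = 171 / 49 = 3.49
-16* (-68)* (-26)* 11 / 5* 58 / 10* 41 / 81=-369978752 / 2025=-182705.56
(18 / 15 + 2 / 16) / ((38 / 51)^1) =2703 / 1520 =1.78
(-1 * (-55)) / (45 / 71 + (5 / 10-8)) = -1562 / 195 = -8.01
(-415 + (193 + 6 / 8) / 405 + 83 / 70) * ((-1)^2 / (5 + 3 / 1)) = -4687229 / 90720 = -51.67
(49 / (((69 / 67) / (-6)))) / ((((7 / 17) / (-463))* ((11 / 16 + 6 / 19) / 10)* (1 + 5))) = 2244431392 / 4209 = 533245.76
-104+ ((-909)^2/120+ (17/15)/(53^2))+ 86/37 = 16921954649/2494392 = 6784.00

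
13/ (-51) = -13/ 51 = -0.25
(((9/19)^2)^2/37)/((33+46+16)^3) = 6561/4134156792875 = 0.00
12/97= 0.12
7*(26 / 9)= 182 / 9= 20.22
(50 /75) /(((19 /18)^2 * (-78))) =-36 /4693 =-0.01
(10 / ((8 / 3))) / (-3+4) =15 / 4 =3.75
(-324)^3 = -34012224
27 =27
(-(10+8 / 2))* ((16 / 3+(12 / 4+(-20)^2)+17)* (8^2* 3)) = -1143296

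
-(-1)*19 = 19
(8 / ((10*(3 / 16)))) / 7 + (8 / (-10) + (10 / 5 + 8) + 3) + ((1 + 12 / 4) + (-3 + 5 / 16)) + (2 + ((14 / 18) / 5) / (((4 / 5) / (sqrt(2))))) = 7*sqrt(2) / 36 + 5417 / 336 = 16.40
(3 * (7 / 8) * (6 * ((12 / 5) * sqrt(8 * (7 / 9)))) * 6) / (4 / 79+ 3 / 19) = 1134756 * sqrt(14) / 1565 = 2713.01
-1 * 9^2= -81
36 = 36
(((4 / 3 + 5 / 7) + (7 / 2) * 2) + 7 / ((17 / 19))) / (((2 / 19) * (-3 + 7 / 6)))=-114437 / 1309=-87.42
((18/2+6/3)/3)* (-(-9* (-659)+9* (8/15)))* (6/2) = -326469/5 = -65293.80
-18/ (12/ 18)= -27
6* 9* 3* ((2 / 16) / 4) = 81 / 16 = 5.06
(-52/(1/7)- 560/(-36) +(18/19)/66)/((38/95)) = -3276985/3762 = -871.08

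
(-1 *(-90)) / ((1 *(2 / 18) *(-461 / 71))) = -57510 / 461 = -124.75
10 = 10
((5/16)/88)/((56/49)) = 0.00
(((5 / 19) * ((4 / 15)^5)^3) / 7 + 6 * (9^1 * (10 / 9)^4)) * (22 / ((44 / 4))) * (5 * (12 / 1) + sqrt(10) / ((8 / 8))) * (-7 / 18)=-3834725097660544967296 / 998398070068359375- 958681274415136241824 * sqrt(10) / 14975971051025390625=-4043.31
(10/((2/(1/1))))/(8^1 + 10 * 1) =5/18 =0.28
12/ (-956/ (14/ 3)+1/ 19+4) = -1596/ 26707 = -0.06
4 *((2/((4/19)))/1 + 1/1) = 42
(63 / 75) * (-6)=-126 / 25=-5.04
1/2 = 0.50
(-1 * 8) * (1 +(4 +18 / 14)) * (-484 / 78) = 85184 / 273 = 312.03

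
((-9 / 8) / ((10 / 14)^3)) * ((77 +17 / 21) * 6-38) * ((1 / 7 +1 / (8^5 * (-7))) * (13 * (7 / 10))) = -281967669711 / 163840000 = -1720.99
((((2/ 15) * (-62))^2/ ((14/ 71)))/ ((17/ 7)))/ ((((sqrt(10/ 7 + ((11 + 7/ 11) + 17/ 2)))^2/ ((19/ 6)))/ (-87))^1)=-23158693096/ 12702825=-1823.11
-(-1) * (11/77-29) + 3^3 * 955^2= 172372523/7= 24624646.14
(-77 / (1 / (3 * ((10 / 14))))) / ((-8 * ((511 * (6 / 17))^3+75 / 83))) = 2038895 / 579923433368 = 0.00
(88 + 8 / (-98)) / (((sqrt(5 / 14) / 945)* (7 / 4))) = 79442.41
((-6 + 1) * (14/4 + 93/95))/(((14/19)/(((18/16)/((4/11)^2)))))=-926739/3584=-258.58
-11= -11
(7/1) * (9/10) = 63/10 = 6.30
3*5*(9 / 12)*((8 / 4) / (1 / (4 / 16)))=45 / 8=5.62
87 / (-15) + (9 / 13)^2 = -4496 / 845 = -5.32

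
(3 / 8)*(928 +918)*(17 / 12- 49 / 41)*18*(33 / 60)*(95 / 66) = 5734599 / 2624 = 2185.44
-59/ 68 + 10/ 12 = -7/ 204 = -0.03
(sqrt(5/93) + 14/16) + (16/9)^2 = sqrt(465)/93 + 2615/648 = 4.27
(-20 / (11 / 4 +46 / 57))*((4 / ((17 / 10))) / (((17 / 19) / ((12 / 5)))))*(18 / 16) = -9357120 / 234379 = -39.92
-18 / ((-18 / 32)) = 32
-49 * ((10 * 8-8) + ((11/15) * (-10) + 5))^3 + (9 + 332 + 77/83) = -37128214783/2241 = -16567699.59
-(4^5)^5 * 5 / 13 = -5629499534213120 / 13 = -433038425708701.54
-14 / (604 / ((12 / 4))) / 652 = -21 / 196904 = -0.00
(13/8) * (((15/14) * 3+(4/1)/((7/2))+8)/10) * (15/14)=6747/3136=2.15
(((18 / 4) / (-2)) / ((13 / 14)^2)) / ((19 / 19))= -2.61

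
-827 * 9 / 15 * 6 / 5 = -14886 / 25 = -595.44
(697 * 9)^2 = 39350529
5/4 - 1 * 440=-1755/4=-438.75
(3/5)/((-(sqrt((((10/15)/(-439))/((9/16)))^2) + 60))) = -0.01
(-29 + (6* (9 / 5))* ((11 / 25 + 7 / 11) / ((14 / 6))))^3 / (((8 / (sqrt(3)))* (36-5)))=-12354106104974717* sqrt(3) / 221133171875000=-96.76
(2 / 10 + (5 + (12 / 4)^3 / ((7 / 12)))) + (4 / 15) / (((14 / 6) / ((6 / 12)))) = 1804 / 35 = 51.54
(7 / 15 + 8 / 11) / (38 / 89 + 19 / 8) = 140264 / 329175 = 0.43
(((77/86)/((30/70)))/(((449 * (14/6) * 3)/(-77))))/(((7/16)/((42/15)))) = -94864/289605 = -0.33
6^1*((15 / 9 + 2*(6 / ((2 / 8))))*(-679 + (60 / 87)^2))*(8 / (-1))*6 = 8162420256 / 841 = 9705612.67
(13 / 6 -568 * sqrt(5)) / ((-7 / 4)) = -26 / 21 + 2272 * sqrt(5) / 7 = 724.53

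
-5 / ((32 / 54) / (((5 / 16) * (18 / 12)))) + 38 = 17431 / 512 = 34.04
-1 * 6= -6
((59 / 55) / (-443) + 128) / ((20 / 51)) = 159051711 / 487300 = 326.39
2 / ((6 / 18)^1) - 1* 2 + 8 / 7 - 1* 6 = -0.86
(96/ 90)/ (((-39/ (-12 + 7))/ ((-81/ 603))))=-16/ 871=-0.02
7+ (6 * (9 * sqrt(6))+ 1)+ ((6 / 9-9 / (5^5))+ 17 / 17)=90598 / 9375+ 54 * sqrt(6)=141.94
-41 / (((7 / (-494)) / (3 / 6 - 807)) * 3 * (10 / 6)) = -16334851 / 35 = -466710.03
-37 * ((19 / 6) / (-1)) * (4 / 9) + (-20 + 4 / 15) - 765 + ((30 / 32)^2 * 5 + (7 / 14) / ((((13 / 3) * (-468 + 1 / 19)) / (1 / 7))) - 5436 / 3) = -71030475241429 / 27961839360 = -2540.26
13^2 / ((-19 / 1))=-169 / 19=-8.89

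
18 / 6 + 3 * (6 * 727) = 13089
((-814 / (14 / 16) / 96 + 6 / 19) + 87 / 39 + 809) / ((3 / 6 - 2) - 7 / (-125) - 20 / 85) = -17676716875 / 37019619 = -477.50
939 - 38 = 901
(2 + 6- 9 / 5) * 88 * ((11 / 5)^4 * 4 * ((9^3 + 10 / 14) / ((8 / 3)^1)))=306025244976 / 21875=13989725.48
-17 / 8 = -2.12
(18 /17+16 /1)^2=84100 /289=291.00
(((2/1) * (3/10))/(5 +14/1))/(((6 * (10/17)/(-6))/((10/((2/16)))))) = -408/95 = -4.29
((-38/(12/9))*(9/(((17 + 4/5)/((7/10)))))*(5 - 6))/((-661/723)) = -2596293/235316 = -11.03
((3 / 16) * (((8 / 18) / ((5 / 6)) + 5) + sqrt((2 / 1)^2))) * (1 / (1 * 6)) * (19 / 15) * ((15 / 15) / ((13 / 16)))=2147 / 5850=0.37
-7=-7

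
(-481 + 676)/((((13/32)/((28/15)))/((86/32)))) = 2408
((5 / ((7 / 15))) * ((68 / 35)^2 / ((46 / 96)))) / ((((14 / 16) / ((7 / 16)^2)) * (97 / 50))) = 1040400 / 109319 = 9.52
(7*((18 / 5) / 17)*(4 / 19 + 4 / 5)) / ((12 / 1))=1008 / 8075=0.12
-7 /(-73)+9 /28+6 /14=247 /292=0.85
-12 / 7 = -1.71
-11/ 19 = -0.58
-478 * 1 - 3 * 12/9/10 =-2392/5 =-478.40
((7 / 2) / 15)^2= 0.05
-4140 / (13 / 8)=-33120 / 13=-2547.69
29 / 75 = 0.39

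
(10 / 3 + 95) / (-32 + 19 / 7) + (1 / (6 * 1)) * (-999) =-41785 / 246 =-169.86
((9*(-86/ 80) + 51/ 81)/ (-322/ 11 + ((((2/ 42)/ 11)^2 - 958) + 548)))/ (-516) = -57920401/ 1451406719520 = -0.00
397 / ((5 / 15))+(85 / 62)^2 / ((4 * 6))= 109884121 / 92256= 1191.08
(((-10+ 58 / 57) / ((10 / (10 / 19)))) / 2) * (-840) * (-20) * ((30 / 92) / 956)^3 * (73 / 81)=-25550000 / 179889439046259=-0.00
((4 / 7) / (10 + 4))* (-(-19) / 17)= 38 / 833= 0.05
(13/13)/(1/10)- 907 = -897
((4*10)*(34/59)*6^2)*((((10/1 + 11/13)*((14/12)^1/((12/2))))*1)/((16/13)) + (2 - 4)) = -14025/59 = -237.71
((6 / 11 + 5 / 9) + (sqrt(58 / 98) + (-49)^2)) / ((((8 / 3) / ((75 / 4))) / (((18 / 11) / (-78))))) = -1114725 / 3146 - 675 * sqrt(29) / 32032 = -354.44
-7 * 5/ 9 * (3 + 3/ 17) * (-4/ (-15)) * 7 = -23.06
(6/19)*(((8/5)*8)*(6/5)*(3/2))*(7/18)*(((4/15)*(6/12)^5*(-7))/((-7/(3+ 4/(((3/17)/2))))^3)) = 195112/3591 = 54.33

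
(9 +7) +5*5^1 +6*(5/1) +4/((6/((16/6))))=655/9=72.78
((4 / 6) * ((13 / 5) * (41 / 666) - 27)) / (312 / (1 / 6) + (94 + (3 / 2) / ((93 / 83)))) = -5541374 / 609265125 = -0.01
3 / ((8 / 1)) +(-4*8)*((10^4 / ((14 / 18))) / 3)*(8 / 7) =-61439853 / 392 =-156734.32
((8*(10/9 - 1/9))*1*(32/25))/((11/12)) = 3072/275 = 11.17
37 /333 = 1 /9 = 0.11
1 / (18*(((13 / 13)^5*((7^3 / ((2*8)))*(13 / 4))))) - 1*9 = -361147 / 40131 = -9.00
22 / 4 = 11 / 2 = 5.50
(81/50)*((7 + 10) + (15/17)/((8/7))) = 195777/6800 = 28.79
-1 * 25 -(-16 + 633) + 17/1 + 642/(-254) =-79696/127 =-627.53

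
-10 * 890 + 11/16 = -142389/16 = -8899.31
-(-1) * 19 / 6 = 19 / 6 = 3.17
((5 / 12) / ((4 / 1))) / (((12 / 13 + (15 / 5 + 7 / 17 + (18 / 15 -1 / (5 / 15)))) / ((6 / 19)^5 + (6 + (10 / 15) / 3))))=95811461525 / 374519878146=0.26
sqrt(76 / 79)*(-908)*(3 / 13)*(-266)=1449168*sqrt(1501) / 1027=54668.69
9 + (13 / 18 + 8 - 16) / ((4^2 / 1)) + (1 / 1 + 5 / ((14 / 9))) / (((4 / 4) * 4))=19351 / 2016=9.60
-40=-40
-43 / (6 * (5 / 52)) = -1118 / 15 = -74.53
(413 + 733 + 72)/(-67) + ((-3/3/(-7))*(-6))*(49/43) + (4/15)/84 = -19.15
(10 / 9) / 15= 2 / 27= 0.07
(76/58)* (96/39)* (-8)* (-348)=116736/13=8979.69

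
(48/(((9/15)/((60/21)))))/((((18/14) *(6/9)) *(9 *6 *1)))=4.94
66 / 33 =2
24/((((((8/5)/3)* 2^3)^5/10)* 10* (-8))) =-2278125/1073741824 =-0.00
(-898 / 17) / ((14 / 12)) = -5388 / 119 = -45.28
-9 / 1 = -9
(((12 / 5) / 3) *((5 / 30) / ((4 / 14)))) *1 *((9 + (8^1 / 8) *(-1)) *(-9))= -168 / 5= -33.60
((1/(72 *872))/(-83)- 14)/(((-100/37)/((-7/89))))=-18895347331/46378540800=-0.41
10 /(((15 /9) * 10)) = 3 /5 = 0.60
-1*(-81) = 81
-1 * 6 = -6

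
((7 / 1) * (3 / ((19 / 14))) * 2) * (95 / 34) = 1470 / 17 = 86.47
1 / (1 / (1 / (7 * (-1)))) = -1 / 7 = -0.14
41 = 41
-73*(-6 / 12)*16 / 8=73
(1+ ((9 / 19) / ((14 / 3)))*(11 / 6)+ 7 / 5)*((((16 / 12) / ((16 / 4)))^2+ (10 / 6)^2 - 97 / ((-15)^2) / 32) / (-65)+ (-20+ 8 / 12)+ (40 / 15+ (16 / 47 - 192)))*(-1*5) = 3503181991671 / 1300208000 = 2694.32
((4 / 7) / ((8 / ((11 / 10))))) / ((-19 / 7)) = -11 / 380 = -0.03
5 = 5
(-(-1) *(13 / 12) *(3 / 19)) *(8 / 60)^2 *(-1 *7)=-91 / 4275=-0.02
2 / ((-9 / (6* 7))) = -28 / 3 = -9.33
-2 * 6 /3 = -4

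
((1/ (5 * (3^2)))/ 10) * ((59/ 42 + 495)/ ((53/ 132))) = 229339/ 83475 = 2.75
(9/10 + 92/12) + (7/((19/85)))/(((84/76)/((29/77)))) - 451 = -332457/770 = -431.76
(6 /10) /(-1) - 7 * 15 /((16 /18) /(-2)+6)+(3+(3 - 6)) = -39 /2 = -19.50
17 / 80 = 0.21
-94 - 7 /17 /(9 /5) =-94.23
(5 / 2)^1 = 5 / 2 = 2.50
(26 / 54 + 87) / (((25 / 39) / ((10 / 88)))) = 15353 / 990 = 15.51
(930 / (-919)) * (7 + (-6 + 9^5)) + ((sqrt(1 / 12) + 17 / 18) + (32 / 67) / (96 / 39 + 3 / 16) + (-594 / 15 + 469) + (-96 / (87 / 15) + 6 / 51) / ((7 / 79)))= -21623902723938653 / 363355203330 + sqrt(3) / 6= -59511.46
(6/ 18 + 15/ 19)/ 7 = 64/ 399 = 0.16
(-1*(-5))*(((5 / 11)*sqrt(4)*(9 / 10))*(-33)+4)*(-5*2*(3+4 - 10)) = -3450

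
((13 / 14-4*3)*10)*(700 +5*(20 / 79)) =-42935000 / 553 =-77640.14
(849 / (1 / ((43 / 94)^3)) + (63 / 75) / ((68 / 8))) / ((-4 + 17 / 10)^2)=28722997803 / 1867360478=15.38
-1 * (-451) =451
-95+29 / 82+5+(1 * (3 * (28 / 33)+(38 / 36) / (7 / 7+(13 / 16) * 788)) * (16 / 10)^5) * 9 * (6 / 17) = -10368254141 / 2156343750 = -4.81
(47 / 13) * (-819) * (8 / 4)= -5922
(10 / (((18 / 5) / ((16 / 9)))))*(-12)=-1600 / 27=-59.26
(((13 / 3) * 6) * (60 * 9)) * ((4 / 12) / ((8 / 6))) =3510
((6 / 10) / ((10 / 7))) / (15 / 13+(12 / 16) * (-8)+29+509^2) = 91 / 56139450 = 0.00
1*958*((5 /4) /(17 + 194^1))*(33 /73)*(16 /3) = 210760 /15403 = 13.68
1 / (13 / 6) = 6 / 13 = 0.46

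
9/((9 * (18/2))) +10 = 91/9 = 10.11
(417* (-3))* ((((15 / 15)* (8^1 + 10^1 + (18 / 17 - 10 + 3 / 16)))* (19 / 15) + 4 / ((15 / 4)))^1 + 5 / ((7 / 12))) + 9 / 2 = -254226663 / 9520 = -26704.48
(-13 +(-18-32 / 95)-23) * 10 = -543.37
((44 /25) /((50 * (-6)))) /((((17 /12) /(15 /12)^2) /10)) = -11 /170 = -0.06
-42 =-42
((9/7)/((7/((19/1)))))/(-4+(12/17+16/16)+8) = 2907/4753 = 0.61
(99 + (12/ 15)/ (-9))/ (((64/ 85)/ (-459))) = -3859017/ 64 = -60297.14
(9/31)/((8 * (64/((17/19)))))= 153/301568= 0.00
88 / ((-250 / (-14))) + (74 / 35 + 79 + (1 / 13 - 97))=-123769 / 11375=-10.88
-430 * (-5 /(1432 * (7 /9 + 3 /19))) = 36765 /22912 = 1.60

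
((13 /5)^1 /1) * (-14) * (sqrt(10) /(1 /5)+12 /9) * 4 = -728 * sqrt(10) - 2912 /15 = -2496.27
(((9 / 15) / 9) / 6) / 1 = 1 / 90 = 0.01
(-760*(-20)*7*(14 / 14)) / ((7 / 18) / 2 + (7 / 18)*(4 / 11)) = 316800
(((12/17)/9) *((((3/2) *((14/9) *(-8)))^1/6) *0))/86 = 0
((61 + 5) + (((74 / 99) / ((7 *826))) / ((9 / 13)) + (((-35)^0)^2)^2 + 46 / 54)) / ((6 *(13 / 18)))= 174778777 / 11162151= 15.66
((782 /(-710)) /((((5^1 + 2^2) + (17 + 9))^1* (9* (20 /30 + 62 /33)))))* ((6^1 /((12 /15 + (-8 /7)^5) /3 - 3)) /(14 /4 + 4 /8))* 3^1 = 1475243 /807437560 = 0.00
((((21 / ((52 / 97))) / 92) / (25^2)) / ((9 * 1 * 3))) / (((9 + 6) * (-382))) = -679 / 154194300000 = -0.00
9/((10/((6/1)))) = 27/5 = 5.40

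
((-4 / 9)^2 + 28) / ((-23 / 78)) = -59384 / 621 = -95.63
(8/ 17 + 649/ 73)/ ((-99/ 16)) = -185872/ 122859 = -1.51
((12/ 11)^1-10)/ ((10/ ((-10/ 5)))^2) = -98/ 275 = -0.36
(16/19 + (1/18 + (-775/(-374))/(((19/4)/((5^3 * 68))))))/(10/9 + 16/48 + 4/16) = 27906754/12749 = 2188.94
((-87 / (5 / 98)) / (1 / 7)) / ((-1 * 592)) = 29841 / 1480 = 20.16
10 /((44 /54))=135 /11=12.27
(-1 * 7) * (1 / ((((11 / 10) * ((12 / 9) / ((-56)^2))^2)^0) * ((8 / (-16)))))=14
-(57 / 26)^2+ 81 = 76.19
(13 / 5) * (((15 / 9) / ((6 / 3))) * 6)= 13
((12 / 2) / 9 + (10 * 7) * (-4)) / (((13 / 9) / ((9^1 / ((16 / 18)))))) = -101817 / 52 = -1958.02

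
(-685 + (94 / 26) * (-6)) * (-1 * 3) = 27561 / 13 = 2120.08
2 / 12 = 1 / 6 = 0.17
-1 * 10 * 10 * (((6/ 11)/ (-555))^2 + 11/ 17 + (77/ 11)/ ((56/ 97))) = -7193308369/ 5632066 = -1277.21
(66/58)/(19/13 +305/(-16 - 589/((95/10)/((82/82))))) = -2574/5539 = -0.46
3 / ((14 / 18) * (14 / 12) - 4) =-162 / 167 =-0.97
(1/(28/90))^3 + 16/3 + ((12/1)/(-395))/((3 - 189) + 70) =3634455641/94297560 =38.54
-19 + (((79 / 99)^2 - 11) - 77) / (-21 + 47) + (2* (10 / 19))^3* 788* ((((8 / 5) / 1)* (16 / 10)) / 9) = 417855950041 / 1747851534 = 239.07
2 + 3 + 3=8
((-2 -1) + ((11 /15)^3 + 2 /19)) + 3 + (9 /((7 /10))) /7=7341161 /3142125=2.34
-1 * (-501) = 501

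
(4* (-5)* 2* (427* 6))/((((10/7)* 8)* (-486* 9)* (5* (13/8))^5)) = 48971776/845851865625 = 0.00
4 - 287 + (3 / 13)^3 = -621724 / 2197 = -282.99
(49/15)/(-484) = -49/7260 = -0.01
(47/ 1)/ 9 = 47/ 9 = 5.22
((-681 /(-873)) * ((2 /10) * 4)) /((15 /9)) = 908 /2425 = 0.37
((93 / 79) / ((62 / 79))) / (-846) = -1 / 564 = -0.00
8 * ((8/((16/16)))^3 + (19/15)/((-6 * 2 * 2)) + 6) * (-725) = -27036845/9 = -3004093.89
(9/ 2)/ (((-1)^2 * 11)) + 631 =13891/ 22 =631.41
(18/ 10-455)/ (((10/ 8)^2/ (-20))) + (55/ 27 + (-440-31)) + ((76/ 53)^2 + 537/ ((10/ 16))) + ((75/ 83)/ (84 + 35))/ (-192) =7422998600610541/ 1198562097600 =6193.25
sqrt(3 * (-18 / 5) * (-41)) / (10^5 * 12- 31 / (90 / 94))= 27 * sqrt(1230) / 53998543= 0.00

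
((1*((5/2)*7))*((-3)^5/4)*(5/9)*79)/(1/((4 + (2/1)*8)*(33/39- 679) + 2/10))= 632835360.43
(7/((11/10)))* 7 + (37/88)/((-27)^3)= 77157323/1732104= 44.55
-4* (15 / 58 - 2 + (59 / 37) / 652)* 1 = 1216551 / 174899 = 6.96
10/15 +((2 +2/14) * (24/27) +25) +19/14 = 405/14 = 28.93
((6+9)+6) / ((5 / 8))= 168 / 5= 33.60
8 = 8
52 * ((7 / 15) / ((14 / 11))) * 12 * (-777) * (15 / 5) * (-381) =1015998984 / 5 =203199796.80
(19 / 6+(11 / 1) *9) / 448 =613 / 2688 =0.23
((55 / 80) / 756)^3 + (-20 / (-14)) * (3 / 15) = 505658475827 / 1769804660736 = 0.29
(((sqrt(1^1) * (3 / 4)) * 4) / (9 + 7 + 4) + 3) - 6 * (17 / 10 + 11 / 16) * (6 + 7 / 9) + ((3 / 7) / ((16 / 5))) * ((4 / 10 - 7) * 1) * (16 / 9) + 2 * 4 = -73511 / 840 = -87.51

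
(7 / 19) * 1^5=7 / 19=0.37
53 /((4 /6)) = 159 /2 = 79.50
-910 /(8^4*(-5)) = 0.04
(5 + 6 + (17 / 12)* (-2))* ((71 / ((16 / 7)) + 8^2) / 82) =24843 / 2624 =9.47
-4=-4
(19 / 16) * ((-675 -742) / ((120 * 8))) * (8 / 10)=-26923 / 19200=-1.40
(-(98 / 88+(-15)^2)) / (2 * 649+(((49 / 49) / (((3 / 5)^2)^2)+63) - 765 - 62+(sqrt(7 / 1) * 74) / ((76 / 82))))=-1160474730201 / 2357464229992+1881432537147 * sqrt(7) / 25932106529912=-0.30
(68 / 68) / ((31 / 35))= 35 / 31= 1.13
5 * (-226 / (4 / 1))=-565 / 2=-282.50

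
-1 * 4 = -4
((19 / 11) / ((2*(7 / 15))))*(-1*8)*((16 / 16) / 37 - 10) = 420660 / 2849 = 147.65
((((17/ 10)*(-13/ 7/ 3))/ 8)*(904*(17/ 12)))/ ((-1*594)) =424541/ 1496880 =0.28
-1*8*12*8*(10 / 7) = -7680 / 7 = -1097.14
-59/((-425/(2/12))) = 59/2550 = 0.02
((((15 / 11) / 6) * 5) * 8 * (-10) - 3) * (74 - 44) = -30990 / 11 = -2817.27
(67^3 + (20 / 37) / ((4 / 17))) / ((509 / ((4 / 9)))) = 44513264 / 169497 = 262.62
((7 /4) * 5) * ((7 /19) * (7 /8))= 1715 /608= 2.82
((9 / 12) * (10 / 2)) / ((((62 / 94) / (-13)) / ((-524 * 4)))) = 4802460 / 31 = 154918.06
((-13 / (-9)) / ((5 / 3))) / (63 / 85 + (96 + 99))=221 / 49914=0.00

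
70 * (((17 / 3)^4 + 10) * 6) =11806340 / 27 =437271.85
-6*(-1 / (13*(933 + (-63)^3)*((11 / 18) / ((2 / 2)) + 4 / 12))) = -0.00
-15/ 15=-1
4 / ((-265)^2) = 4 / 70225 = 0.00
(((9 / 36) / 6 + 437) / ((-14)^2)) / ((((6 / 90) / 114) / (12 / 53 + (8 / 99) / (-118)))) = 8704034425 / 10112718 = 860.70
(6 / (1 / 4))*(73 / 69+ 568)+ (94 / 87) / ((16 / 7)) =218635087 / 16008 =13657.86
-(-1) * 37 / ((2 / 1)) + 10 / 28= 132 / 7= 18.86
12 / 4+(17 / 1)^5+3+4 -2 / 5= 1419866.60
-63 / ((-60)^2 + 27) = -7 / 403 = -0.02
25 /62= 0.40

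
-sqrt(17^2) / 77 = -17 / 77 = -0.22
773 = 773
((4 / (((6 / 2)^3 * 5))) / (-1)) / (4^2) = -1 / 540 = -0.00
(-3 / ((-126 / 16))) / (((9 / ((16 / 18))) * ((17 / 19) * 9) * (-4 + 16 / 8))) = -608 / 260253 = -0.00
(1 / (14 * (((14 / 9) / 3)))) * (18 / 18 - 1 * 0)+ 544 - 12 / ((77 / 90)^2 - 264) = 227449215821 / 417964316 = 544.18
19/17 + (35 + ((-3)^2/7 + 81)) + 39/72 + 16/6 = 347323/2856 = 121.61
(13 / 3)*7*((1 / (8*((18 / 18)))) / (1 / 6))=91 / 4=22.75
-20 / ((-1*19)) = 20 / 19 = 1.05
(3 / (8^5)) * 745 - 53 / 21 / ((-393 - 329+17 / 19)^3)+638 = 1129257891323000874235 / 1769807489699708928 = 638.07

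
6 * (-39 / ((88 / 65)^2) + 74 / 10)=-1612041 / 19360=-83.27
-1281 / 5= -256.20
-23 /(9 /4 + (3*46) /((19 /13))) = -1748 /7347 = -0.24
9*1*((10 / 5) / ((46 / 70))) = 630 / 23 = 27.39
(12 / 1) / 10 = 6 / 5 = 1.20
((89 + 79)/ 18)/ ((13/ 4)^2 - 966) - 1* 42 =-1926610/ 45861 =-42.01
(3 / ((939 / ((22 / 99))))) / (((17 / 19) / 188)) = 7144 / 47889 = 0.15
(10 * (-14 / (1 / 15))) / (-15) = 140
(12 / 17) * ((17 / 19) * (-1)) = -12 / 19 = -0.63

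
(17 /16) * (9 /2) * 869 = 132957 /32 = 4154.91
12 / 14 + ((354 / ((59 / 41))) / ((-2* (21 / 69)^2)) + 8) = -64633 / 49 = -1319.04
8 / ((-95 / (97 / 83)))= -776 / 7885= -0.10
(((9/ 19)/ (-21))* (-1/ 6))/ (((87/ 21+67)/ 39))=13/ 6308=0.00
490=490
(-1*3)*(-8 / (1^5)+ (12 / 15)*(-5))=36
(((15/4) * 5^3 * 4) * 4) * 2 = 15000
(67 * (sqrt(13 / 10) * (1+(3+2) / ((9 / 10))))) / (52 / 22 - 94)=-43483 * sqrt(130) / 90720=-5.46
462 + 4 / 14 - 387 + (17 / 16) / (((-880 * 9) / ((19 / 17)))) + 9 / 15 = 67313531 / 887040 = 75.89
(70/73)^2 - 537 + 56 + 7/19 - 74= -56063902/101251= -553.71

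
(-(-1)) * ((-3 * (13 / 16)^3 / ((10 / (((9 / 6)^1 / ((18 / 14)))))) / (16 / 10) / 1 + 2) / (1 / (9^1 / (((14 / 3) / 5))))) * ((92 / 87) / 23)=11104425 / 13303808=0.83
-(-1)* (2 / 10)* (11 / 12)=11 / 60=0.18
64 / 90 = 32 / 45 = 0.71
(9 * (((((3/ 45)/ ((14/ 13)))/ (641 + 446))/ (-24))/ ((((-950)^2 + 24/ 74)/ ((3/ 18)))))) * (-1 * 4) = 481/ 30490034856960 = 0.00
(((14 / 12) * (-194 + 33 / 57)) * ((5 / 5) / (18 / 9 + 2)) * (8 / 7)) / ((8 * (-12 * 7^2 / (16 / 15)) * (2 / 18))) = 0.13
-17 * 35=-595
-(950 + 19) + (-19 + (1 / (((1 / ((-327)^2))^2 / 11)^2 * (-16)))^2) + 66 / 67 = 16765232704681123262348775087814979022989474387 / 17152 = 977450600785979667814177700000000000000000.00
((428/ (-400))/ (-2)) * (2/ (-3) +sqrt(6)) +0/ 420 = -107/ 300 +107 * sqrt(6)/ 200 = 0.95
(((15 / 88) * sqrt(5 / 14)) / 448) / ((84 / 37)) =185 * sqrt(70) / 15454208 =0.00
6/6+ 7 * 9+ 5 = 69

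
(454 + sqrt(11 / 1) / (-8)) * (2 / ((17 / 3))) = 2724 / 17 - 3 * sqrt(11) / 68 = 160.09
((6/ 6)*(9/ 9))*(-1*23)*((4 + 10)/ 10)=-161/ 5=-32.20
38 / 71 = 0.54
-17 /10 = -1.70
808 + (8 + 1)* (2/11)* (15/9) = 8918/11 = 810.73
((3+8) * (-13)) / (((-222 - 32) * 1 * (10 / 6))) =0.34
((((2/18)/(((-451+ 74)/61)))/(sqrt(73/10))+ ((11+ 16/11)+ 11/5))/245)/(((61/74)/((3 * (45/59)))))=1610388/9699305 - 222 * sqrt(730)/79563211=0.17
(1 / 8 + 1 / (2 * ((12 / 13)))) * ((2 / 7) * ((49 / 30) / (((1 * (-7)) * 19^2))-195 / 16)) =-1055981 / 454860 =-2.32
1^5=1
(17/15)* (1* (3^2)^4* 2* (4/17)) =17496/5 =3499.20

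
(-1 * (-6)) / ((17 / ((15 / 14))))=45 / 119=0.38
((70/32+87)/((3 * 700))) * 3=1427/11200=0.13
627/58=10.81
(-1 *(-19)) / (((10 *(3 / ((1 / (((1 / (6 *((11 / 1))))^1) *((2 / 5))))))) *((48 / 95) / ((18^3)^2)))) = 7034507370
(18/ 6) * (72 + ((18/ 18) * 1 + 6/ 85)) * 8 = 149064/ 85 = 1753.69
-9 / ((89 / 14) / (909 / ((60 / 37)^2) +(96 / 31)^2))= -8603463267 / 17105800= -502.96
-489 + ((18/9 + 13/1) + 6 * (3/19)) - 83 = -10565/19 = -556.05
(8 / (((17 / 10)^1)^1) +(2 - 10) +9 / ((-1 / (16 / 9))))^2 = 107584 / 289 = 372.26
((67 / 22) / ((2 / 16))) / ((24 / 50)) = 1675 / 33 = 50.76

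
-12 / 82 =-6 / 41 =-0.15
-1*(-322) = 322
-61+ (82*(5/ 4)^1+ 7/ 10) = 211/ 5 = 42.20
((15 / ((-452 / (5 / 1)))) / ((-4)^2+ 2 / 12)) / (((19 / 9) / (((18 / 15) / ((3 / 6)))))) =-2430 / 208259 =-0.01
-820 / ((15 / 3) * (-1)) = 164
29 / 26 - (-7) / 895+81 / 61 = 3479227 / 1419470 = 2.45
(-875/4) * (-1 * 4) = 875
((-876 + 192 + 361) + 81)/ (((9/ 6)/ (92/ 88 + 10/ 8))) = -1111/ 3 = -370.33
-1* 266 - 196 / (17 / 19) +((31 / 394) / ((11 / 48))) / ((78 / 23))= -232249582 / 478907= -484.96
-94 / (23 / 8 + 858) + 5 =33683 / 6887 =4.89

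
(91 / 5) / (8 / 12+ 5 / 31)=1209 / 55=21.98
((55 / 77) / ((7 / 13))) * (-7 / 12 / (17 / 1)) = -65 / 1428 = -0.05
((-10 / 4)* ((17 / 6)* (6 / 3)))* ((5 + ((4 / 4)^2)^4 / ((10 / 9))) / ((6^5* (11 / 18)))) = -1003 / 57024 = -0.02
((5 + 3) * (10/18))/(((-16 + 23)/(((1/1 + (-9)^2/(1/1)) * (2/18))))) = 3280/567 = 5.78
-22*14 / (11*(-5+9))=-7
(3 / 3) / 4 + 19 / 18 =47 / 36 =1.31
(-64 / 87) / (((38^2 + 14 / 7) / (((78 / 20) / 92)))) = -52 / 2411205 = -0.00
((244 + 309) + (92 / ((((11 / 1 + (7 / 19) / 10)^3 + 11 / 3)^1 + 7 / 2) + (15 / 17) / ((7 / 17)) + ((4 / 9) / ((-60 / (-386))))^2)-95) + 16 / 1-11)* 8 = 176590370361961256 / 47668631013739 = 3704.54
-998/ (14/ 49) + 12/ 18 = -10477/ 3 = -3492.33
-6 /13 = -0.46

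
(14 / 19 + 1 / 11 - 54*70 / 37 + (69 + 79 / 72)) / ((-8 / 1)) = 3.90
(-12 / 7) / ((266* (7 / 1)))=-0.00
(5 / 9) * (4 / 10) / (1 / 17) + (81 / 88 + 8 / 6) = 4777 / 792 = 6.03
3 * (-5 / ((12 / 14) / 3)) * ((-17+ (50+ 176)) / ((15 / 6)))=-4389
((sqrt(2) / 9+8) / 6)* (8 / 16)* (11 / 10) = 11* sqrt(2) / 1080+11 / 15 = 0.75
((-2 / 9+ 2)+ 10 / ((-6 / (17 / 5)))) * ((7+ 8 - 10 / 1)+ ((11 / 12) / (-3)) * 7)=-3605 / 324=-11.13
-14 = -14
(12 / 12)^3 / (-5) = -1 / 5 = -0.20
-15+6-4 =-13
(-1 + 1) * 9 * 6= 0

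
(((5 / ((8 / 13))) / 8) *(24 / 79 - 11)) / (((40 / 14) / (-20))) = 384475 / 5056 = 76.04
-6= -6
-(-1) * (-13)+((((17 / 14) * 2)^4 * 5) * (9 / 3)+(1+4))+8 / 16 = 2469615 / 4802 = 514.29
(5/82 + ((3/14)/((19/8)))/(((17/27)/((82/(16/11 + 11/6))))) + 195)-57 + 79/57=17262143873/120696702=143.02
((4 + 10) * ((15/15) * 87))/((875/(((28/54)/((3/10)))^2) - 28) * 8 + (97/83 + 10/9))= 12737844/22186585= 0.57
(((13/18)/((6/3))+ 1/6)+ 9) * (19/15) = 6517/540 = 12.07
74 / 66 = 37 / 33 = 1.12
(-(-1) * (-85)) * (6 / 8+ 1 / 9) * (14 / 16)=-18445 / 288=-64.05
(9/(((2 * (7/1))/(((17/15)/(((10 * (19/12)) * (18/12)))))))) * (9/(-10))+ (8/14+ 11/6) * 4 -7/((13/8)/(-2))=1686407/92625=18.21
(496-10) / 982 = 243 / 491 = 0.49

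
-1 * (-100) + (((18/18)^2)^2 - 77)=24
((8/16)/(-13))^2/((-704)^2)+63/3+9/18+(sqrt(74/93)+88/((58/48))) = sqrt(6882)/93+916492115997/9716056064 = 95.22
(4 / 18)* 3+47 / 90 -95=-8443 / 90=-93.81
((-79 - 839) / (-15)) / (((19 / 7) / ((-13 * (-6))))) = 167076 / 95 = 1758.69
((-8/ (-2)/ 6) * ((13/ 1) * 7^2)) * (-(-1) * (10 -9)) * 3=1274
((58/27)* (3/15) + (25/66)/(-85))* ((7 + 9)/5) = 171736/126225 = 1.36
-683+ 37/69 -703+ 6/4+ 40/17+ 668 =-1674131/2346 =-713.61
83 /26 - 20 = -437 /26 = -16.81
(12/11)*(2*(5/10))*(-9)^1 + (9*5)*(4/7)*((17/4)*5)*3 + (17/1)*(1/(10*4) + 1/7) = 5027549/3080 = 1632.32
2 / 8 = 1 / 4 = 0.25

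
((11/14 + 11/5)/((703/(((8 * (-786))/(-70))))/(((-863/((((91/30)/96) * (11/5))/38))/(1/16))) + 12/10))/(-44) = -118776195072/2100461424355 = -0.06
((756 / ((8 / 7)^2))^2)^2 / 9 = 817314167931849 / 65536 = 12471224486.26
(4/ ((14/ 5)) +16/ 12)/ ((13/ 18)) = 3.82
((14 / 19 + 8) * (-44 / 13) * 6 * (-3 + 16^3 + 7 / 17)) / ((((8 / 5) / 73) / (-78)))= 834834710160 / 323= 2584627585.63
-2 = -2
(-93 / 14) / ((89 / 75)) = -6975 / 1246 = -5.60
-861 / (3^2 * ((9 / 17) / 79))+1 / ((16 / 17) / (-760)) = -814487 / 54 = -15083.09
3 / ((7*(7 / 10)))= 30 / 49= 0.61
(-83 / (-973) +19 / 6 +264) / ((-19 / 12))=-3120434 / 18487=-168.79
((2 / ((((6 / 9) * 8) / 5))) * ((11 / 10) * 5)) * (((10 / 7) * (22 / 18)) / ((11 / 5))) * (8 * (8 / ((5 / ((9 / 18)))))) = 1100 / 21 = 52.38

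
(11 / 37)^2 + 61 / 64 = 91253 / 87616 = 1.04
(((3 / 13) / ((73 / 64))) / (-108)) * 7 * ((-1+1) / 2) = 0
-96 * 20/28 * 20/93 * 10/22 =-16000/2387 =-6.70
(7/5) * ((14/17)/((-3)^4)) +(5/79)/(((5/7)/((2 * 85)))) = 8200892/543915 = 15.08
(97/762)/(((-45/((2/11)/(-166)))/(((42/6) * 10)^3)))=3327100/3130677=1.06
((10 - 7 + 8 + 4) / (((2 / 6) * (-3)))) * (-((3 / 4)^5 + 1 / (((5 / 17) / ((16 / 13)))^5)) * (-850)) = -77766931576673193 / 4752550400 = -16363199.76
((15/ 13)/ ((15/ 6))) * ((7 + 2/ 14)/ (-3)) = -100/ 91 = -1.10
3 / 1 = 3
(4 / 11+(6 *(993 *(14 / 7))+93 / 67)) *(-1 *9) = -79050447 / 737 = -107259.77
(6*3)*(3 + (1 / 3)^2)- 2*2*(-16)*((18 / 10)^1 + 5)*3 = 6808 / 5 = 1361.60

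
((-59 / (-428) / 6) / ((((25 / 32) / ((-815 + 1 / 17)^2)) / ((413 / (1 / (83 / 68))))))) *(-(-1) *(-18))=-2329065877264056 / 13142275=-177219383.80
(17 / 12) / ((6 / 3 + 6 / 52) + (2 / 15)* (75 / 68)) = 0.63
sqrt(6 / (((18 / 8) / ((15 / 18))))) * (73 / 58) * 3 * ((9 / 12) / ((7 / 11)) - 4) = -5767 * sqrt(5) / 812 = -15.88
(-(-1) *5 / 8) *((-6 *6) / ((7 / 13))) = -585 / 14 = -41.79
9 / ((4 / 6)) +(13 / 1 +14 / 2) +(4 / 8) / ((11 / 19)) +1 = 389 / 11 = 35.36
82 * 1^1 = 82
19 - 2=17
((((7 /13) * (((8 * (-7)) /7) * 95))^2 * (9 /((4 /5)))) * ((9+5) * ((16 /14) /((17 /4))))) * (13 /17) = 20377728000 /3757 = 5423936.12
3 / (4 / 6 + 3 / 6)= 18 / 7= 2.57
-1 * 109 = -109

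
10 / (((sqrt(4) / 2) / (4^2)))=160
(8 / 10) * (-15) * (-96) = 1152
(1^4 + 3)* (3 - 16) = -52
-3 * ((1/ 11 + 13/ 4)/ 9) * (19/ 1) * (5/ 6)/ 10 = -931/ 528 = -1.76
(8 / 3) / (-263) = -8 / 789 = -0.01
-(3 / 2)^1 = -3 / 2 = -1.50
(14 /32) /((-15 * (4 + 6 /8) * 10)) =-7 /11400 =-0.00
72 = 72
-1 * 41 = -41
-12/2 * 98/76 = -7.74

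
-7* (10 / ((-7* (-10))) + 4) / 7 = -29 / 7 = -4.14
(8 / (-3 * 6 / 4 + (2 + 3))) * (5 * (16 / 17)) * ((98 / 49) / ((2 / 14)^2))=125440 / 17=7378.82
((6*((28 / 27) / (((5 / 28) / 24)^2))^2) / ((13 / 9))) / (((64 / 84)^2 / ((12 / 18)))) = 13600871940096 / 8125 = 1673953469.55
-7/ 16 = -0.44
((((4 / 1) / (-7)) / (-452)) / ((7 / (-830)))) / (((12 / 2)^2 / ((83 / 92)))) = -34445 / 9169272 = -0.00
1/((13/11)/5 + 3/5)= 55/46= 1.20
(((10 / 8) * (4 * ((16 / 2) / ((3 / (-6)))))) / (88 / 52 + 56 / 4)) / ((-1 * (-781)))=-0.01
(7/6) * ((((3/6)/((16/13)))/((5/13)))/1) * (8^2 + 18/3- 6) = 1183/15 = 78.87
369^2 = 136161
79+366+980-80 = 1345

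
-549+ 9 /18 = -1097 /2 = -548.50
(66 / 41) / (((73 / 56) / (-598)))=-2210208 / 2993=-738.46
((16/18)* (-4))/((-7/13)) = 416/63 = 6.60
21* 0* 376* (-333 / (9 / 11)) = 0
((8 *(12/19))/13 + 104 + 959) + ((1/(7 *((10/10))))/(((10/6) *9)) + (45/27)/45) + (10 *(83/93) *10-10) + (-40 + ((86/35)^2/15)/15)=6981674119891/6331381875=1102.71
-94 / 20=-47 / 10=-4.70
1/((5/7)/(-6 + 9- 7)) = -5.60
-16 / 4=-4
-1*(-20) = 20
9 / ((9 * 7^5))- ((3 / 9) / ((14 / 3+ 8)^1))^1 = -16769 / 638666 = -0.03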